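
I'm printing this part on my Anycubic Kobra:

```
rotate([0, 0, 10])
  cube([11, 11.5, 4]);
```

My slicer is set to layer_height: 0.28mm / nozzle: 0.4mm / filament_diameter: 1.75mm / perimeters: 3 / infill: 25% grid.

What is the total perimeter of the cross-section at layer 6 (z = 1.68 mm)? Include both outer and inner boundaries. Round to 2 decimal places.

45.00 mm

At z = 1.68 mm: the 11×11.5 cube contributes its full rectangle (perimeter 45.00 mm); (whole slice rotated 10° about Z — lengths, areas and connectivity unchanged). Overall, the cross-section is a single solid region. Total boundary length (outer) = 45.00 mm.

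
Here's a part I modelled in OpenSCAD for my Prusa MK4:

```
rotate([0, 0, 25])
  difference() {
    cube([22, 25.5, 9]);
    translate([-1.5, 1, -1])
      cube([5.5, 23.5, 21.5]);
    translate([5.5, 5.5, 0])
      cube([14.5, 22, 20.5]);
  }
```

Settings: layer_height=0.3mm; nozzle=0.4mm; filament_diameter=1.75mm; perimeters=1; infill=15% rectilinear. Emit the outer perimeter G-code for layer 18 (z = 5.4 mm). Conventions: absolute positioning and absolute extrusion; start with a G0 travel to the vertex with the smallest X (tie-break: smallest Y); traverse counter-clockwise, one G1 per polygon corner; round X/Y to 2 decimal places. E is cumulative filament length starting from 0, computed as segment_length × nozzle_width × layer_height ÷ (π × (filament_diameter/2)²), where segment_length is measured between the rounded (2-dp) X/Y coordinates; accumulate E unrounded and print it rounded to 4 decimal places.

G0 X-10.78 Y23.11 Z5.40
G1 X-10.35 Y22.20 E0.0502
G1 X-6.73 Y23.90 E0.2497
G1 X3.20 Y2.60 E1.4222
G1 X-0.42 Y0.91 E1.6215
G1 X0.00 Y0.00 E1.6715
G1 X19.94 Y9.30 E2.7692
G1 X9.16 Y32.41 E4.0414
G1 X7.35 Y31.56 E4.1412
G1 X15.80 Y13.44 E5.1387
G1 X2.66 Y7.31 E5.8621
G1 X-5.79 Y25.44 E6.8600
G1 X-10.78 Y23.11 E7.1347

At z = 5.4 mm: the 22×25.5 cube contributes its full rectangle; the cube at (-1.5, 1) is present — its section is the full 5.5×23.5 rectangle; the 14.5×22 cube at (5.5, 5.5) contributes its full rectangle; Subtracting the remaining from the first: starting from the 22×25.5 cube, the 5.5×23.5 cube at (-1.5, 1) partially overlaps it — only the 94.00 mm² overlap (of its 129.25 mm²) is removed, clipping the outline; the 14.5×22 cube at (5.5, 5.5) partially overlaps it — only the 290.00 mm² overlap (of its 319.00 mm²) is removed, clipping the outline — 1 connected region; (rotated 25° about Z; rotation is an isometry so areas/perimeters/island counts are preserved). The outline is a single polygon with 12 vertices. Extrusion per mm of travel: 0.4 × 0.3 / (π × 0.875²) = 0.049890. Accumulating E over each segment gives final E = 7.1347.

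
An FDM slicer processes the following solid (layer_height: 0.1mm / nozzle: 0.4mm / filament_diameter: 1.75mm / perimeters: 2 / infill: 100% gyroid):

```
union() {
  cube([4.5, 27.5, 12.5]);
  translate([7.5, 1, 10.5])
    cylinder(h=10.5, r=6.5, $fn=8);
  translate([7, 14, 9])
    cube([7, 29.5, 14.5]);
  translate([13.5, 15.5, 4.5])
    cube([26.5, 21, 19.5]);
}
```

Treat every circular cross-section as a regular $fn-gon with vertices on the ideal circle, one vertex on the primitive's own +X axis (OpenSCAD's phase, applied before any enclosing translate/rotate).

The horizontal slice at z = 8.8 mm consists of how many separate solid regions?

2

At z = 8.8 mm: the 4.5×27.5 cube contributes its full rectangle; the cylinder at (7.5, 1) is absent (z outside [10.5, 21]); the cube at (7, 14) does not reach this height (z outside [9, 23.5]); the 26.5×21 cube at (13.5, 15.5) contributes its full rectangle; Merging all regions: the 2 present regions are separate (no shared area or edge), so areas and boundary lengths simply add and each stays a separate island — 2 connected regions. The result has 2 disconnected regions.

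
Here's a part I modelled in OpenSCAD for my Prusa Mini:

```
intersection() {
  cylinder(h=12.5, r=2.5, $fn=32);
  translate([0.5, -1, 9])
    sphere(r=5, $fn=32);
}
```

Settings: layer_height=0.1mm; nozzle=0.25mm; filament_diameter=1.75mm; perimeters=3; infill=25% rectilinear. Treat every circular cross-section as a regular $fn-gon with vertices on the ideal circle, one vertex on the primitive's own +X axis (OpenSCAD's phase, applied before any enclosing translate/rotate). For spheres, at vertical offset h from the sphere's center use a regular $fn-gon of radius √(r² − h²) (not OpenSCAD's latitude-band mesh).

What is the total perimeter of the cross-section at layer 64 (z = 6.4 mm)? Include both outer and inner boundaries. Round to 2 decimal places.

At z = 6.4 mm: the r=2.5 cylinder contributes a regular 32-gon of circumradius 2.5 (perimeter = 2·32·2.500·sin(180°/32) = 15.68 mm); the r=5 sphere at (0.5, -1) slices to a regular 32-gon of circumradius 4.271 (√(r²−h²) with h=2.6 from center) (perimeter = 2·32·4.271·sin(180°/32) = 26.79 mm); After intersecting: the r=2.5 cylinder lies inside the r=5 sphere at (0.5, -1), so it is kept whole — boundary = 15.68 mm. Overall, the cross-section is a single solid region. Total boundary length (outer) = 15.68 mm.

15.68 mm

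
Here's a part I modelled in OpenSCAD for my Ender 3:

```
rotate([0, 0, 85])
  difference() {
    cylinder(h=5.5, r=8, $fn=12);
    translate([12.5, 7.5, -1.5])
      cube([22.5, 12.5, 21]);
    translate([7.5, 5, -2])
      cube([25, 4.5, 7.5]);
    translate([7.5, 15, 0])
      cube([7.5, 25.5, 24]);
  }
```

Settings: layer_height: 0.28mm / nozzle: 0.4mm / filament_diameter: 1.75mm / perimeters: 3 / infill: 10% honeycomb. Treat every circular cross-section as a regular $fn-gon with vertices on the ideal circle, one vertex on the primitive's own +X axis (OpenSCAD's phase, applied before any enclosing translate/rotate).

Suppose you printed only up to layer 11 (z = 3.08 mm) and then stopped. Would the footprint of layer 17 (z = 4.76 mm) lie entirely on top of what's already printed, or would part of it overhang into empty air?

Compare the two slices. At z = 3.08: the r=8 cylinder contributes a regular 12-gon of circumradius 8 (area = (12/2)·8.000²·sin(360°/12) = 192.00 mm²); the 22.5×12.5 cube at (12.5, 7.5) contributes its full rectangle (area 281.25 mm²); the 25×4.5 cube at (7.5, 5) contributes its full rectangle (area 112.50 mm²); the 7.5×25.5 cube at (7.5, 15) contributes its full rectangle (area 191.25 mm²); Taking the first minus the rest: starting from the r=8 cylinder (192.00 mm²), the 22.5×12.5 cube at (12.5, 7.5) misses the remaining region (no effect); the 25×4.5 cube at (7.5, 5) misses the remaining region (no effect); the 7.5×25.5 cube at (7.5, 15) misses the remaining region (no effect) — area = 192.00 mm²; (whole slice rotated 85° about Z — lengths, areas and connectivity unchanged). At z = 4.76: the cylinder: section is a regular 12-gon, circumradius r=8 (area = (12/2)·8.000²·sin(360°/12) = 192.00 mm²); the cube at (12.5, 7.5) is present — its section is the full 22.5×12.5 rectangle (area 281.25 mm²); the cube at (7.5, 5) is present — its section is the full 25×4.5 rectangle (area 112.50 mm²); the 7.5×25.5 cube at (7.5, 15) contributes its full rectangle (area 191.25 mm²); Taking the first minus the rest: starting from the r=8 cylinder (192.00 mm²), the 22.5×12.5 cube at (12.5, 7.5) misses the remaining region (no effect); the 25×4.5 cube at (7.5, 5) misses the remaining region (no effect); the 7.5×25.5 cube at (7.5, 15) misses the remaining region (no effect) — area = 192.00 mm²; (whole slice rotated 85° about Z — lengths, areas and connectivity unchanged). Checking containment: the cross-section at z = 4.76 is a subset of the cross-section at z = 3.08.

entirely on top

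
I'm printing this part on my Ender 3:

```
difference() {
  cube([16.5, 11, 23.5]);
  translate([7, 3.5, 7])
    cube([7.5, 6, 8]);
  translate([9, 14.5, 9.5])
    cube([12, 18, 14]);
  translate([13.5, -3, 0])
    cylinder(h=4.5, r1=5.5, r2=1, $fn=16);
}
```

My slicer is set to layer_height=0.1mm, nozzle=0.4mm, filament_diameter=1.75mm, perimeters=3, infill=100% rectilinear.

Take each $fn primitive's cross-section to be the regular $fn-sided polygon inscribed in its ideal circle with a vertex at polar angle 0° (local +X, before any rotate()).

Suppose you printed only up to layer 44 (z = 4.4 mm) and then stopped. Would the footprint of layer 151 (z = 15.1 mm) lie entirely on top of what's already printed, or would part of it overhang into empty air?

Compare the two slices. At z = 4.4: the cube is present — its section is the full 16.5×11 rectangle (area 181.50 mm²); the cube at (7, 3.5) is absent (z outside [7, 15]); the cube at (9, 14.5) does not reach this height (z outside [9.5, 23.5]); the cone at (13.5, -3): at t=0.978 of its height the radius interpolates to r₁+(r₂−r₁)t = 1.100, giving a regular 16-gon of that circumradius (area = (16/2)·1.100²·sin(360°/16) = 3.70 mm²); Subtracting the remaining from the first: starting from the 16.5×11 cube (181.50 mm²), the cone at (13.5, -3) misses the remaining region (no effect) — area = 181.50 mm². At z = 15.1: the cube is present — its section is the full 16.5×11 rectangle (area 181.50 mm²); the cube at (7, 3.5) is not intersected at this z (z outside [7, 15]); the cube at (9, 14.5) (footprint 12×18) is included at this height (area 216.00 mm²); the cone at (13.5, -3) is not intersected at this z (z outside [0, 4.5]); Subtracting the remaining from the first: starting from the 16.5×11 cube (181.50 mm²), the 12×18 cube at (9, 14.5) misses the remaining region (no effect) — area = 181.50 mm². Checking containment: the cross-section at z = 15.1 is a subset of the cross-section at z = 4.4.

entirely on top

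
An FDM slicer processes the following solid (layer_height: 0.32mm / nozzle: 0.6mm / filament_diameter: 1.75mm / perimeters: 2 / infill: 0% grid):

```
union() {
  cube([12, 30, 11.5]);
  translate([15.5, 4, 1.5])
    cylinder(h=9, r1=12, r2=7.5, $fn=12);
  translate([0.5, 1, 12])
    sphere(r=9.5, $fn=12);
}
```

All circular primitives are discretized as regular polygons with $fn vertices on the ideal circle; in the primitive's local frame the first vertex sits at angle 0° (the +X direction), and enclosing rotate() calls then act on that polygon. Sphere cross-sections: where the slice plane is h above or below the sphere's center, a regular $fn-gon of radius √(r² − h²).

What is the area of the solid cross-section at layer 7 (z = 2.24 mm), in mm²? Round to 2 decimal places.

673.02 mm²

At z = 2.24 mm: the 12×30 cube contributes its full rectangle (area 360.00 mm²); the cone at (15.5, 4) (r1=12→r2=7.5) has section circumradius 11.630 here — a regular 12-gon (area = (12/2)·11.630²·sin(360°/12) = 405.77 mm²); the sphere at (0.5, 1) does not reach this height (|z−center|=9.760 > r=9.5); Taking the union: the regions partially overlap — summed areas 765.77 mm² minus the doubly-counted overlap 92.76 mm² gives 673.02 mm² — area = 673.02 mm². Overall, the cross-section is a single solid region. Net area = 673.02 mm².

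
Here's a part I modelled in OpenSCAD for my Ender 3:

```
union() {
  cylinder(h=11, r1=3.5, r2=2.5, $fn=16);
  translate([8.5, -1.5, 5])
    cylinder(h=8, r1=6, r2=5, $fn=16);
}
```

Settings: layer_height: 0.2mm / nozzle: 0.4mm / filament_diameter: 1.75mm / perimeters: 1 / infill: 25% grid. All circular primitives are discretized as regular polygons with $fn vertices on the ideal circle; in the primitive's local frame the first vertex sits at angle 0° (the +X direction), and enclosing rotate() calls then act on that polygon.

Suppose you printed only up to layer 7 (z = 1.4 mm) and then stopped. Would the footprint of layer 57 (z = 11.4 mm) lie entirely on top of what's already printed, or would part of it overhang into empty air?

part overhangs

Compare the two slices. At z = 1.4: the cone: at t=0.127 of its height the radius interpolates to r₁+(r₂−r₁)t = 3.373, giving a regular 16-gon of that circumradius (area = (16/2)·3.373²·sin(360°/16) = 34.83 mm²); the cone at (8.5, -1.5) does not reach this height (z outside [5, 13]); Merging all regions: only the cone is present, so the union is just that shape — area = 34.83 mm². At z = 11.4: the cone is not intersected at this z (z outside [0, 11]); the cone at (8.5, -1.5) contributes a regular 16-gon of circumradius 5.200 (interpolated between r1=6 and r2=5 at t=0.800) (area = (16/2)·5.200²·sin(360°/16) = 82.78 mm²); Combining (union): only the cone at (8.5, -1.5) is present, so the union is just that shape — area = 82.78 mm². Checking containment: at z = 11.4 the cross-section extends beyond the z = 1.4 cross-section by about 82.78 mm².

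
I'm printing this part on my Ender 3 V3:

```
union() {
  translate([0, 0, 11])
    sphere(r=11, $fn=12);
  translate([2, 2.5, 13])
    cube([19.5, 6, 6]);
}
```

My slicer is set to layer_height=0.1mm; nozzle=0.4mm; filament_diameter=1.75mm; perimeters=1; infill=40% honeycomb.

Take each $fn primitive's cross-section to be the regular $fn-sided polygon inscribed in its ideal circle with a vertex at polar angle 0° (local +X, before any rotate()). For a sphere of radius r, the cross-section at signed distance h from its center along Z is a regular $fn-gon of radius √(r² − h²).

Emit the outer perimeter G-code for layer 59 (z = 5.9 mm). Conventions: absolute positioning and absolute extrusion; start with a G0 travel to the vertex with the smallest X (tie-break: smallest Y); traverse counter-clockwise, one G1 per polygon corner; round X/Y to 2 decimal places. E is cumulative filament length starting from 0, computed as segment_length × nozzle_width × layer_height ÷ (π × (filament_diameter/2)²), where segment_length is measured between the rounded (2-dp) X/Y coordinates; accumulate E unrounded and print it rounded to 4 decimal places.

G0 X-9.75 Y0.00 Z5.90
G1 X-8.44 Y-4.87 E0.0839
G1 X-4.87 Y-8.44 E0.1678
G1 X0.00 Y-9.75 E0.2517
G1 X4.87 Y-8.44 E0.3356
G1 X8.44 Y-4.87 E0.4195
G1 X9.75 Y0.00 E0.5034
G1 X8.44 Y4.87 E0.5873
G1 X4.87 Y8.44 E0.6712
G1 X0.00 Y9.75 E0.7551
G1 X-4.87 Y8.44 E0.8390
G1 X-8.44 Y4.87 E0.9229
G1 X-9.75 Y0.00 E1.0068

At z = 5.9 mm: the sphere: section is a regular 12-gon, circumradius = √(r²−h²) = √(11²−5.1²) = 9.746; the cube at (2, 2.5) does not reach this height (z outside [13, 19]); Merging all regions: only the r=11 sphere is present, so the union is just that shape — 1 connected region. The outline is a single polygon with 12 vertices. Extrusion per mm of travel: 0.4 × 0.1 / (π × 0.875²) = 0.016630. Accumulating E over each segment gives final E = 1.0068.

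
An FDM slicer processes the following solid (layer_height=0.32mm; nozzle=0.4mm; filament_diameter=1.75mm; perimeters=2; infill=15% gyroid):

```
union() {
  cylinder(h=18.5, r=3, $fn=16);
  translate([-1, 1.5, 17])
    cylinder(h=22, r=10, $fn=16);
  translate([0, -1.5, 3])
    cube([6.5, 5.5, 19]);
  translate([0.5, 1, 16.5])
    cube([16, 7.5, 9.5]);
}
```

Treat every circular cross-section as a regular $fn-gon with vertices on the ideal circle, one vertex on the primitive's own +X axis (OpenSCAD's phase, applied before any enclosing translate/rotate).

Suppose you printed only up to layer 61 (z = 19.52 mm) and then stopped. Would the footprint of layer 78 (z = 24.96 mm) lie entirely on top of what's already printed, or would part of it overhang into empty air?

Compare the two slices. At z = 19.52: the cylinder does not reach this height (z outside [0, 18.5]); the cylinder at (-1, 1.5): section is a regular 16-gon, circumradius r=10 (area = (16/2)·10.000²·sin(360°/16) = 306.15 mm²); the 6.5×5.5 cube at (0, -1.5) contributes its full rectangle (area 35.75 mm²); the cube at (0.5, 1) is present — its section is the full 16×7.5 rectangle (area 120.00 mm²); Merging all regions: the regions partially overlap — summed areas 461.90 mm² minus the doubly-counted overlap 92.24 mm² gives 369.66 mm² — area = 369.66 mm². At z = 24.96: the cylinder does not reach this height (z outside [0, 18.5]); the cylinder at (-1, 1.5): section is a regular 16-gon, circumradius r=10 (area = (16/2)·10.000²·sin(360°/16) = 306.15 mm²); the cube at (0, -1.5) does not reach this height (z outside [3, 22]); the 16×7.5 cube at (0.5, 1) contributes its full rectangle (area 120.00 mm²); Taking the union: the regions partially overlap — summed areas 426.15 mm² minus the doubly-counted overlap 56.49 mm² gives 369.66 mm² — area = 369.66 mm². Checking containment: the cross-section at z = 24.96 is a subset of the cross-section at z = 19.52.

entirely on top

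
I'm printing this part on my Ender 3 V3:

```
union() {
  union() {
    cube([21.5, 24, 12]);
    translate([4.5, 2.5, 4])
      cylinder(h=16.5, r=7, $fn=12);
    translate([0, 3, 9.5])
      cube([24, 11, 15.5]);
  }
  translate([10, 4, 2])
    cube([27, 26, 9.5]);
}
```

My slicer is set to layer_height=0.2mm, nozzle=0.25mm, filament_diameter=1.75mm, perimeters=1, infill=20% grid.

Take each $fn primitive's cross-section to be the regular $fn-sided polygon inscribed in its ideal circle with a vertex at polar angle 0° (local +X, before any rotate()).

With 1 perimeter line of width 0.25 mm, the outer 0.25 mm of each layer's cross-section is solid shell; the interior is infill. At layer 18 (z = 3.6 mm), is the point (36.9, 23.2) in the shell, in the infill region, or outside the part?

At z = 3.6 mm: the 21.5×24 cube contributes its full rectangle; the cylinder at (4.5, 2.5) does not reach this height (z outside [4, 20.5]); the cube at (0, 3) is not intersected at this z (z outside [9.5, 25]); Combining (union): only the 21.5×24 cube is present, so the union is just that shape — 1 connected region; the cube at (10, 4) (footprint 27×26) is included at this height; Taking the union: the regions partially overlap (shared area 230.00 mm²), so overlapping operands fuse into one piece — 1 connected region. Overall, the cross-section is a single solid region. The nearest boundary edge runs (37.00, 30.00)→(37.00, 4.00); distance from the point to it = 0.10 mm. The point is inside the cross-section, 0.10 mm from the nearest boundary — within the 0.25 mm shell band (1 × 0.25).

shell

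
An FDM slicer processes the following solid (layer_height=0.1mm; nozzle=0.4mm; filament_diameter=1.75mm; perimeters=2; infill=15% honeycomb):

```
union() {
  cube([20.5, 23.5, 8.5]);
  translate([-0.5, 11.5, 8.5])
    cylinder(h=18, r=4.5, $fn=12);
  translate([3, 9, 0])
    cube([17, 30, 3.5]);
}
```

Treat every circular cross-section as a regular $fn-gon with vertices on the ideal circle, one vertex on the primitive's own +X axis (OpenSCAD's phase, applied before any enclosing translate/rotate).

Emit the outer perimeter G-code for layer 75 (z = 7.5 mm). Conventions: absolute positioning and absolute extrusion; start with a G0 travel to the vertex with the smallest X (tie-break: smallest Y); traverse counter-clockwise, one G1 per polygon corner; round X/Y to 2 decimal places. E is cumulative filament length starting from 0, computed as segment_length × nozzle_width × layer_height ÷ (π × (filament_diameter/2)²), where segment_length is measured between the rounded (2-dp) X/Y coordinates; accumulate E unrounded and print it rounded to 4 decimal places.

At z = 7.5 mm: the 20.5×23.5 cube contributes its full rectangle; the cylinder at (-0.5, 11.5) is absent (z outside [8.5, 26.5]); the cube at (3, 9) does not reach this height (z outside [0, 3.5]); Combining (union): only the 20.5×23.5 cube is present, so the union is just that shape — 1 connected region. The outline is a single polygon with 4 vertices. Extrusion per mm of travel: 0.4 × 0.1 / (π × 0.875²) = 0.016630. Accumulating E over each segment gives final E = 1.4634.

G0 X0.00 Y0.00 Z7.50
G1 X20.50 Y0.00 E0.3409
G1 X20.50 Y23.50 E0.7317
G1 X0.00 Y23.50 E1.0726
G1 X0.00 Y0.00 E1.4634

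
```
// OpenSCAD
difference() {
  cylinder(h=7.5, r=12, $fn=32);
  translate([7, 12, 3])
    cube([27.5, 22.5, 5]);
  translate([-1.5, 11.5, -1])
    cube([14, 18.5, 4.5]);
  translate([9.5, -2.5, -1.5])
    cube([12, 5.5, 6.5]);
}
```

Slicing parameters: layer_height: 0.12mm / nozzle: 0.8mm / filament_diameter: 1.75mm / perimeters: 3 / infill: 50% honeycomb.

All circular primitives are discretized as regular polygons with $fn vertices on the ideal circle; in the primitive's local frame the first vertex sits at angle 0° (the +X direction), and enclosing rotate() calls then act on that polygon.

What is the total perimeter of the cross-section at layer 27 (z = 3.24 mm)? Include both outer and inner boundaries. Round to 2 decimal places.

At z = 3.24 mm: the cylinder: section is a regular 32-gon, circumradius r=12 (perimeter = 2·32·12.000·sin(180°/32) = 75.28 mm); the 27.5×22.5 cube at (7, 12) contributes its full rectangle (perimeter 100.00 mm); the 14×18.5 cube at (-1.5, 11.5) contributes its full rectangle (perimeter 65.00 mm); the cube at (9.5, -2.5) is present — its section is the full 12×5.5 rectangle (perimeter 35.00 mm); Taking the first minus the rest: starting from the r=12 cylinder, the 27.5×22.5 cube at (7, 12) misses the remaining region (no effect); the 14×18.5 cube at (-1.5, 11.5) partially overlaps it — only the 1.66 mm² overlap (of its 259.00 mm²) is removed, clipping the outline; the 12×5.5 cube at (9.5, -2.5) partially overlaps it — only the 12.95 mm² overlap (of its 66.00 mm²) is removed, clipping the outline — boundary = 79.80 mm. Overall, the cross-section is a single solid region. Total boundary length (outer) = 79.80 mm.

79.80 mm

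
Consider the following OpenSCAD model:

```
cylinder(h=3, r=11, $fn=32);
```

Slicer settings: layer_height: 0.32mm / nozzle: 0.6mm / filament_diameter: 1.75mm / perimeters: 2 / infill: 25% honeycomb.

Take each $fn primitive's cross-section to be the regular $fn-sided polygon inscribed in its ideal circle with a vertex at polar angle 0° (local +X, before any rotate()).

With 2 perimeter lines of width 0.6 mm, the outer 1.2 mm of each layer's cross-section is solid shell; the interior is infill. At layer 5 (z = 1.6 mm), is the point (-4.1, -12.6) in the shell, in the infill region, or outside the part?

outside

At z = 1.6 mm: the r=11 cylinder contributes a regular 32-gon of circumradius 11. Overall, the cross-section is a single solid region. The nearest boundary edge runs (-4.21, -10.16)→(-2.15, -10.79); distance from the point to it = 2.30 mm. The point is not inside any of the regions above, so it lies outside the cross-section (2.30 mm from the nearest boundary).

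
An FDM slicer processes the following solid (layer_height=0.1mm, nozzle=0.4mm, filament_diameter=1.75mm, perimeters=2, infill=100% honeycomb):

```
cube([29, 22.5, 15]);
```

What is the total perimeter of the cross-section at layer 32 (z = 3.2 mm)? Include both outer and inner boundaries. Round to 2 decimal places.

At z = 3.2 mm: the cube (footprint 29×22.5) is included at this height (perimeter 103.00 mm). Overall, the cross-section is a single solid region. Total boundary length (outer) = 103.00 mm.

103.00 mm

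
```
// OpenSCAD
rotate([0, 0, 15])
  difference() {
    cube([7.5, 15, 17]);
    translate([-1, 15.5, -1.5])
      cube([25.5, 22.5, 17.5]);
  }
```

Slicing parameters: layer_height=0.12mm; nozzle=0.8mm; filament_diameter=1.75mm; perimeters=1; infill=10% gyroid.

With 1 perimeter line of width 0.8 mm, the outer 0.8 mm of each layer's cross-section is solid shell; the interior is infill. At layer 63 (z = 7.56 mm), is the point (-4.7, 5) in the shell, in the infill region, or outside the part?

outside

At z = 7.56 mm: the 7.5×15 cube contributes its full rectangle; the cube at (-1, 15.5) is present — its section is the full 25.5×22.5 rectangle; After the difference (first − rest): starting from the 7.5×15 cube, the 25.5×22.5 cube at (-1, 15.5) misses the remaining region (no effect) — 1 connected region; (rotated 15° about Z; rotation is an isometry so areas/perimeters/island counts are preserved). Overall, the cross-section is a single solid region. Undo the 15° rotation: the query point maps to (-3.246, 6.046) in the un-rotated model frame. The nearest boundary edge runs (0.00, 0.00)→(0.00, 15.00); distance from the point to it = 3.25 mm. The point is not inside any of the regions above, so it lies outside the cross-section (3.25 mm from the nearest boundary).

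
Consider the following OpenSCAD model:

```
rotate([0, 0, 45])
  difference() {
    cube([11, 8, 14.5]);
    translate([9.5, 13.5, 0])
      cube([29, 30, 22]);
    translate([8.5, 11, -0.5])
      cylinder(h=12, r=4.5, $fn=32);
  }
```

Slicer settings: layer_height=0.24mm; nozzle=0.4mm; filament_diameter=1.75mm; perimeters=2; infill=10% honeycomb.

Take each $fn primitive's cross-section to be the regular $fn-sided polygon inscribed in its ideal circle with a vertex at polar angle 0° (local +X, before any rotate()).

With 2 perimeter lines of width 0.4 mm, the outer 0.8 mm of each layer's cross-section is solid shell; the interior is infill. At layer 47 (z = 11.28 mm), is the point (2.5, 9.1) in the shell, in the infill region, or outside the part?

infill

At z = 11.28 mm: the 11×8 cube contributes its full rectangle; the cube at (9.5, 13.5) (footprint 29×30) is included at this height; the cylinder at (8.5, 11): section is a regular 32-gon, circumradius r=4.5; Subtracting the remaining from the first: starting from the 11×8 cube, the 29×30 cube at (9.5, 13.5) misses the remaining region (no effect); the r=4.5 cylinder at (8.5, 11) partially overlaps it — only the 6.53 mm² overlap (of its 63.21 mm²) is removed, clipping the outline — 1 connected region; (whole slice rotated 45° about Z — lengths, areas and connectivity unchanged). Overall, the cross-section is a single solid region. Undo the 45° rotation: the query point maps to (8.202, 4.667) in the un-rotated model frame. The nearest boundary edge runs (7.62, 6.59)→(8.50, 6.50); distance from the point to it = 1.85 mm. The point is inside the cross-section and 1.85 mm from the nearest boundary — more than the 0.8 mm shell width (2 × 0.4), so it's in the infill interior.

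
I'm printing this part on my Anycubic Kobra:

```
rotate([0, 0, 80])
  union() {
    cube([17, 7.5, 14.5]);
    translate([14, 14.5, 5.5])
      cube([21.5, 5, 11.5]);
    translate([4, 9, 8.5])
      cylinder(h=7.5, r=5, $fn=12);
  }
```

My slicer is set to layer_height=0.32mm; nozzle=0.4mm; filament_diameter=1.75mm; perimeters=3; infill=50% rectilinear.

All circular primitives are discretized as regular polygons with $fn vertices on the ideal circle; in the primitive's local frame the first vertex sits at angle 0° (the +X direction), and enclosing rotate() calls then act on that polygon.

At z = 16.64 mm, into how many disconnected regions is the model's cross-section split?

1

At z = 16.64 mm: the cube does not reach this height (z outside [0, 14.5]); the cube at (14, 14.5) (footprint 21.5×5) is included at this height; the cylinder at (4, 9) is not intersected at this z (z outside [8.5, 16]); Taking the union: only the 21.5×5 cube at (14, 14.5) is present, so the union is just that shape — 1 connected region; (whole slice rotated 80° about Z — lengths, areas and connectivity unchanged). The result has 1 disconnected region.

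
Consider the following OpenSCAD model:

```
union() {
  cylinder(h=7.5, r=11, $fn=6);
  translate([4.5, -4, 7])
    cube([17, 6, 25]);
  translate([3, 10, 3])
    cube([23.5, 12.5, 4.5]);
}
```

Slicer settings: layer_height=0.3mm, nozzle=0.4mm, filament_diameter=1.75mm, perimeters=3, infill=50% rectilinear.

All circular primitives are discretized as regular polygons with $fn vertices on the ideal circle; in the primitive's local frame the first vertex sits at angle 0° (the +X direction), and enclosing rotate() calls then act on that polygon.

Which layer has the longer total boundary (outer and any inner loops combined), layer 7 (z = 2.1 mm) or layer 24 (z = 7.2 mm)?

layer 24 (z = 7.2 mm)

Layer 7 (z = 2.1): the cylinder: section is a regular 6-gon, circumradius r=11 (perimeter = 2·6·11.000·sin(180°/6) = 66.00 mm); the cube at (4.5, -4) is absent (z outside [7, 32]); the cube at (3, 10) does not reach this height (z outside [3, 7.5]); Combining (union): only the r=11 cylinder is present, so the union is just that shape — boundary = 66.00 mm. So its perimeter = 66.00 mm. Layer 24 (z = 7.2): the r=11 cylinder gives a regular 6-gon of circumradius 11 (constant along its height) (perimeter = 2·6·11.000·sin(180°/6) = 66.00 mm); the 17×6 cube at (4.5, -4) contributes its full rectangle (perimeter 46.00 mm); the cube at (3, 10) is present — its section is the full 23.5×12.5 rectangle (perimeter 72.00 mm); Merging all regions: the regions partially overlap (shared area 33.23 mm²), so the edge portions inside another operand are dropped and the merged outline is re-measured after clipping — boundary = 161.54 mm. So its perimeter = 161.54 mm. Layer 24 is larger (161.54 vs 66.00 mm).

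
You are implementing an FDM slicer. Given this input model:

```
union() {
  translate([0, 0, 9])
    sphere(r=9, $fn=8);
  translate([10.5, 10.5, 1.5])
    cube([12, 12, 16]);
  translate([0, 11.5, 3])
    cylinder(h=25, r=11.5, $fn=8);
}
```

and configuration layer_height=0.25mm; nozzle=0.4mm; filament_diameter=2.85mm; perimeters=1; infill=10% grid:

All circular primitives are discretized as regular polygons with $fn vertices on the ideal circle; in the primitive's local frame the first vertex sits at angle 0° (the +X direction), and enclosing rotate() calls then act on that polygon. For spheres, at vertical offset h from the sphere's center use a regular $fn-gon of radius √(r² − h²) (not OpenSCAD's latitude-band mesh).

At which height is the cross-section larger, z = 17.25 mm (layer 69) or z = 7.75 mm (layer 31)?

layer 31 (z = 7.75 mm)

Layer 69 (z = 17.25): the r=9 sphere contributes a regular 8-gon of circumradius √(9²−8.25²) = 3.597 (area = (8/2)·3.597²·sin(360°/8) = 36.59 mm²); the cube at (10.5, 10.5) is present — its section is the full 12×12 rectangle (area 144.00 mm²); the r=11.5 cylinder at (0, 11.5) gives a regular 8-gon of circumradius 11.5 (constant along its height) (area = (8/2)·11.500²·sin(360°/8) = 374.06 mm²); Combining (union): the regions partially overlap — summed areas 554.65 mm² minus the doubly-counted overlap 15.72 mm² gives 538.93 mm² — area = 538.93 mm². So its area = 538.93 mm². Layer 31 (z = 7.75): the r=9 sphere slices to a regular 8-gon of circumradius 8.913 (√(r²−h²) with h=1.25 from center) (area = (8/2)·8.913²·sin(360°/8) = 224.68 mm²); the cube at (10.5, 10.5) (footprint 12×12) is included at this height (area 144.00 mm²); the r=11.5 cylinder at (0, 11.5) gives a regular 8-gon of circumradius 11.5 (constant along its height) (area = (8/2)·11.500²·sin(360°/8) = 374.06 mm²); Merging all regions: the regions partially overlap — summed areas 742.74 mm² minus the doubly-counted overlap 86.26 mm² gives 656.49 mm² — area = 656.49 mm². So its area = 656.49 mm². Layer 31 is larger (656.49 vs 538.93 mm²).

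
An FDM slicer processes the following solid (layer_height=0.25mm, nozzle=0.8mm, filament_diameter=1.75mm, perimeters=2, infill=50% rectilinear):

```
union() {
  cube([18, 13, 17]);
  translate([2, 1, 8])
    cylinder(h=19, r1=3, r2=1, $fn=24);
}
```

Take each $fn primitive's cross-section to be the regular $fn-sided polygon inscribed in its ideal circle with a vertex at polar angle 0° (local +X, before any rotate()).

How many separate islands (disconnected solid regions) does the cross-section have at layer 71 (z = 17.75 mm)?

1

At z = 17.75 mm: the cube is not intersected at this z (z outside [0, 17]); the cone at (2, 1) (r1=3→r2=1) has section circumradius 1.974 here — a regular 24-gon; Combining (union): only the cone at (2, 1) is present, so the union is just that shape — 1 connected region. Overall, the cross-section is a single solid region. Island count = 1.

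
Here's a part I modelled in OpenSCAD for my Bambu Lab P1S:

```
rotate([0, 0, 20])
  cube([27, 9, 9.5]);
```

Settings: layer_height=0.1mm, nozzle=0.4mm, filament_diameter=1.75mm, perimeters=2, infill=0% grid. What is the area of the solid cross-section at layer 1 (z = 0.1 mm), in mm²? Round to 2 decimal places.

243.00 mm²

At z = 0.1 mm: the cube is present — its section is the full 27×9 rectangle (area 243.00 mm²); (rotated 20° about Z; rotation is an isometry so areas/perimeters/island counts are preserved). Overall, the cross-section is a single solid region. Net area = 243.00 mm².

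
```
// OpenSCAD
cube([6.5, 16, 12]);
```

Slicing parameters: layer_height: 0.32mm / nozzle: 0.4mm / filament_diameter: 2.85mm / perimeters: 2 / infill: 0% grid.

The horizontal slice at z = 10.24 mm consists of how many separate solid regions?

At z = 10.24 mm: the cube (footprint 6.5×16) is included at this height. The result has 1 disconnected region.

1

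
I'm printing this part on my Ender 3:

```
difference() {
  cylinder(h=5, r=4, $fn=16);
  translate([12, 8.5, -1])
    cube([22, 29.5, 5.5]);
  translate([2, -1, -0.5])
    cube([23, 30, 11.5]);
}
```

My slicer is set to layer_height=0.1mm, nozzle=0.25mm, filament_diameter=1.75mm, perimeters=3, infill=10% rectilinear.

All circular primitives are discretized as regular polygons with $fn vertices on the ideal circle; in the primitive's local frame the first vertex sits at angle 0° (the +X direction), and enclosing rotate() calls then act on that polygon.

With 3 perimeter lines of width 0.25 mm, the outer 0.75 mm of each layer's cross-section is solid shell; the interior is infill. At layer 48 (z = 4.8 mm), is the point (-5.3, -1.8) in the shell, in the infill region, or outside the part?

outside

At z = 4.8 mm: the r=4 cylinder gives a regular 16-gon of circumradius 4 (constant along its height); the cube at (12, 8.5) does not reach this height (z outside [-1, 4.5]); the cube at (2, -1) (footprint 23×30) is included at this height; After the difference (first − rest): starting from the r=4 cylinder, the 23×30 cube at (2, -1) partially overlaps it — only the 6.60 mm² overlap (of its 690.00 mm²) is removed, clipping the outline — 1 connected region. Overall, the cross-section is a single solid region. The nearest boundary edge runs (-3.70, -1.53)→(-4.00, 0.00); distance from the point to it = 1.63 mm. The point is not inside any of the regions above, so it lies outside the cross-section (1.63 mm from the nearest boundary).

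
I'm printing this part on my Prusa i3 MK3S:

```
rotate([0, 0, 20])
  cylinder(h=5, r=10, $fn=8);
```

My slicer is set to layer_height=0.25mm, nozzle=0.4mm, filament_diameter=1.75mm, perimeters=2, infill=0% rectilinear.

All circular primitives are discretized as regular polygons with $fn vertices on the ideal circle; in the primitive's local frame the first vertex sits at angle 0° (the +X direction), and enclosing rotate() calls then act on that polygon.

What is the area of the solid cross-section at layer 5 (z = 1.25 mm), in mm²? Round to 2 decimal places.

282.84 mm²

At z = 1.25 mm: the cylinder: section is a regular 8-gon, circumradius r=10 (area = (8/2)·10.000²·sin(360°/8) = 282.84 mm²); (whole slice rotated 20° about Z — lengths, areas and connectivity unchanged). Overall, the cross-section is a single solid region. Net area = 282.84 mm².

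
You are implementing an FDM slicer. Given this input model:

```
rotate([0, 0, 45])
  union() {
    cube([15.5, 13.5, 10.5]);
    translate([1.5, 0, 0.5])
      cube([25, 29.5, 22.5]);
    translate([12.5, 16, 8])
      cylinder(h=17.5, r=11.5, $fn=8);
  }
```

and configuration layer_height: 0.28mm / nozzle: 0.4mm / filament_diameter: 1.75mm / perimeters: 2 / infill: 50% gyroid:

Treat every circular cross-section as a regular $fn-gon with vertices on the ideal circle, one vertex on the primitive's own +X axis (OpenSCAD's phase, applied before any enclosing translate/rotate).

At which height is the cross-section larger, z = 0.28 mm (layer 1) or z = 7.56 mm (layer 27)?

Layer 1 (z = 0.28): the cube is present — its section is the full 15.5×13.5 rectangle (area 209.25 mm²); the cube at (1.5, 0) does not reach this height (z outside [0.5, 23]); the cylinder at (12.5, 16) does not reach this height (z outside [8, 25.5]); Combining (union): only the 15.5×13.5 cube is present, so the union is just that shape — area = 209.25 mm²; (whole slice rotated 45° about Z — lengths, areas and connectivity unchanged). So its area = 209.25 mm². Layer 27 (z = 7.56): the 15.5×13.5 cube contributes its full rectangle (area 209.25 mm²); the 25×29.5 cube at (1.5, 0) contributes its full rectangle (area 737.50 mm²); the cylinder at (12.5, 16) is absent (z outside [8, 25.5]); Combining (union): the regions partially overlap — summed areas 946.75 mm² minus the doubly-counted overlap 189.00 mm² gives 757.75 mm² — area = 757.75 mm²; (rotated 45° about Z; rotation is an isometry so areas/perimeters/island counts are preserved). So its area = 757.75 mm². Layer 27 is larger (757.75 vs 209.25 mm²).

layer 27 (z = 7.56 mm)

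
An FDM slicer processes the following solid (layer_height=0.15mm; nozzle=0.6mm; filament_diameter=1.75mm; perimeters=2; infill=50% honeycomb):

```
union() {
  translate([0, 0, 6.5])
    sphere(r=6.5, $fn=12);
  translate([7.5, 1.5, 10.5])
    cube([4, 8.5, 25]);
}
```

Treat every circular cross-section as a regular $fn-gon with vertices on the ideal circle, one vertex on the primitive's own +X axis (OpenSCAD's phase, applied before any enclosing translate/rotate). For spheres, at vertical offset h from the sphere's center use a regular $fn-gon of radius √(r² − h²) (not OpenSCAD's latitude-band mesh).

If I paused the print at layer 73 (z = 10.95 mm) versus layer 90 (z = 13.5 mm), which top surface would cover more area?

Layer 73 (z = 10.95): the sphere: section is a regular 12-gon, circumradius = √(r²−h²) = √(6.5²−4.45²) = 4.738 (area = (12/2)·4.738²·sin(360°/12) = 67.34 mm²); the 4×8.5 cube at (7.5, 1.5) contributes its full rectangle (area 34.00 mm²); Combining (union): the 2 present regions are separate (no shared area or edge), so areas and boundary lengths simply add and each stays a separate island — area = 101.34 mm². So its area = 101.34 mm². Layer 90 (z = 13.5): the sphere is not intersected at this z (|z−center|=7.000 > r=6.5); the cube at (7.5, 1.5) is present — its section is the full 4×8.5 rectangle (area 34.00 mm²); Taking the union: only the 4×8.5 cube at (7.5, 1.5) is present, so the union is just that shape — area = 34.00 mm². So its area = 34.00 mm². Layer 73 is larger (101.34 vs 34.00 mm²).

layer 73 (z = 10.95 mm)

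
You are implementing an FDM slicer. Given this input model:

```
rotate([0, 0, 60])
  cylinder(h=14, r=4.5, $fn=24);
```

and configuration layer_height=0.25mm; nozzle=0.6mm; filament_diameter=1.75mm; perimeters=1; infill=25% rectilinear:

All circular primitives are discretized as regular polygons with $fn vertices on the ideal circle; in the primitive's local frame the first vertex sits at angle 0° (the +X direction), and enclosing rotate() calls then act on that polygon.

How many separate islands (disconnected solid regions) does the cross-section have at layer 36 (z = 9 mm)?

At z = 9 mm: the cylinder: section is a regular 24-gon, circumradius r=4.5; (rotated 60° about Z; rotation is an isometry so areas/perimeters/island counts are preserved). Overall, the cross-section is a single solid region. Island count = 1.

1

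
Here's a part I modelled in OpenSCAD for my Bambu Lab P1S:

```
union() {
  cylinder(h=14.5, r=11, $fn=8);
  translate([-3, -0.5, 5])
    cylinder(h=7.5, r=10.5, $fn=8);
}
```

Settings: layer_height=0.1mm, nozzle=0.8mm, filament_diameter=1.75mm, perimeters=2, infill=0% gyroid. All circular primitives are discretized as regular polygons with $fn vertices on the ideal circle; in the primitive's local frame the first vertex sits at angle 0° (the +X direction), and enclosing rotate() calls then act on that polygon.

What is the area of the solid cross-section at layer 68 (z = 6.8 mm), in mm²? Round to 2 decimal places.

At z = 6.8 mm: the cylinder: section is a regular 8-gon, circumradius r=11 (area = (8/2)·11.000²·sin(360°/8) = 342.24 mm²); the r=10.5 cylinder at (-3, -0.5) gives a regular 8-gon of circumradius 10.5 (constant along its height) (area = (8/2)·10.500²·sin(360°/8) = 311.83 mm²); Taking the union: the regions partially overlap — summed areas 654.07 mm² minus the doubly-counted overlap 263.80 mm² gives 390.28 mm² — area = 390.28 mm². Overall, the cross-section is a single solid region. Net area = 390.28 mm².

390.28 mm²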